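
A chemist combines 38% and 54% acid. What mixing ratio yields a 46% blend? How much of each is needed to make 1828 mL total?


Let x parts of 38% mix with y parts of 54%.
38x + 54y = 46(x + y)
38x + 54y = 46x + 46y
x(38 - 46) = y(46 - 54)
x/y = (54 - 46)/(46 - 38) = 8/8
Simplify: 1:1
Total parts = 2; one part = 1828/2 = 914.00 mL
38% solution: 1×914.00 = 914.00 mL
54% solution: 1×914.00 = 914.00 mL
= ratio 1:1; 914.00 mL and 914.00 mL

ratio 1:1; 914.00 mL and 914.00 mL


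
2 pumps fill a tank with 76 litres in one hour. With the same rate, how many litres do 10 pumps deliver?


Direct proportion: y/x = constant
k = 76/2 = 38.0000
y₂ = k × 10 = 76 × 10 / 2 = 760/2
= 380.00

380.00


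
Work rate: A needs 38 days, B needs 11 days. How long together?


Rate of A = 1/38 per day
Rate of B = 1/11 per day
Combined rate = 1/38 + 1/11 = 49/418 ≈ 0.1172 per day
Days = 1 / combined rate = 418/49
≈ 8.53 days

8.53 days


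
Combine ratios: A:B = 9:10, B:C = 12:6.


Match B: multiply A:B by 12 → 108:120
Multiply B:C by 10 → 120:60
Combined: 108:120:60
GCD = 12
= 9:10:5

9:10:5


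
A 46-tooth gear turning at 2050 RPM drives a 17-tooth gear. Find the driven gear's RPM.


Gear ratio = 46:17 = 46:17
RPM_B = RPM_A × (teeth_A / teeth_B)
= 2050 × (46/17)
= 5547.1 RPM

5547.1 RPM


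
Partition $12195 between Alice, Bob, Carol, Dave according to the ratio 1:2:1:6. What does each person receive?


Total parts = 1 + 2 + 1 + 6 = 10
Alice: 12195 × 1/10 = 1219.50
Bob: 12195 × 2/10 = 2439.00
Carol: 12195 × 1/10 = 1219.50
Dave: 12195 × 6/10 = 7317.00
= Alice: $1219.50, Bob: $2439.00, Carol: $1219.50, Dave: $7317.00

Alice: $1219.50, Bob: $2439.00, Carol: $1219.50, Dave: $7317.00


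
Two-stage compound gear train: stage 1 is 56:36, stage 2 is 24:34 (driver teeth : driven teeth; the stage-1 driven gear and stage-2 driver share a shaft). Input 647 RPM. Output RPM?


Stage 1: RPM_B = RPM_A × t_A/t_B = 647 × 56/36 = 36232/36 ≈ 1006.44
B and C share a shaft → RPM_C = RPM_B
Stage 2: RPM_D = RPM_C × t_C/t_D = RPM_A × (t_A×t_C)/(t_B×t_D)
Overall ratio = (56×24)/(36×34) = 1344/1224
RPM_D = 647 × 1344/1224 = 869568/1224
≈ 710.43 RPM

710.43 RPM


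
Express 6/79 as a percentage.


Percentage = (part / whole) × 100
= (6 / 79) × 100
≈ 7.59%

7.59%


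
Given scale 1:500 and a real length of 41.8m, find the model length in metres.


Model size = real / scale
= 41.8 / 500
= 0.0836 m

0.0836 m


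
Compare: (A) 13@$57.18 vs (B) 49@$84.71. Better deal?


Deal A: $57.18/13 = $4.3985/unit
Deal B: $84.71/49 = $1.7288/unit
B is cheaper per unit
= Deal B

Deal B


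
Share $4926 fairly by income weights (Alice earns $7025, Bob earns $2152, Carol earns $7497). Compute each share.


Total income = 7025 + 2152 + 7497 = $16674
Alice: $4926 × 7025/16674 = $2075.40
Bob: $4926 × 2152/16674 = $635.77
Carol: $4926 × 7497/16674 = $2214.84
= Alice: $2075.40, Bob: $635.77, Carol: $2214.84

Alice: $2075.40, Bob: $635.77, Carol: $2214.84


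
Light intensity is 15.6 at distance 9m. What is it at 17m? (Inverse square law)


I₁d₁² = I₂d₂²
I₂ = I₁ × (d₁/d₂)²
= 15.6 × (9/17)²
= 15.6 × 81/289
= 1263.6/289
≈ 4.3723

4.3723


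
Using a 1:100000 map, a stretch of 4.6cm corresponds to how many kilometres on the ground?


Real distance = map distance × scale
= 4.6cm × 100000
= 460000 cm = 4600.0 m
= 4.600 km

4.600 km


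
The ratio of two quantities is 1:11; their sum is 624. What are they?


Let A = 1k, B = 11k.
1k + 11k = 624
12k = 624 → k = 624/12 = 52
A = 1×52 = 52, B = 11×52 = 572
= A = 52, B = 572

A = 52, B = 572


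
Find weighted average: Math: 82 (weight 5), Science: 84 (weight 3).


Numerator = 82×5 + 84×3
= 410 + 252
= 662
Total weight = 8
Weighted avg = 662/8
= 82.75

82.75


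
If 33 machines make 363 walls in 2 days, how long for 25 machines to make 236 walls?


Days ∝ work / workers, so d₂ = d₁ × (m₁/m₂) × (w₂/w₁)
Workers factor (inverse): 33/25 = 1.3200
Work factor (direct): 236/363 ≈ 0.6501
d₂ = 2 × 33/25 × 236/363 = (2 × 33 × 236) / (25 × 363) = 15576/9075
≈ 1.72 days

1.72 days


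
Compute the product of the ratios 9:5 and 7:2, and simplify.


Compound ratio = (9×7) : (5×2)
= 63:10
GCD = 1
= 63:10

63:10


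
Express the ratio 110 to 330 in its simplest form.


GCD(110, 330) = 110
110/110 : 330/110
= 1:3

1:3


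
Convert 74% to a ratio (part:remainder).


74% means 74 parts out of 100; remainder = 26
Part : remainder = 74:26
GCD = 2
= 37:13

37:13


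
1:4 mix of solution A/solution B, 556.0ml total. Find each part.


Total parts = 1 + 4 = 5
solution A: 556.0 × 1/5 = 111.2ml
solution B: 556.0 × 4/5 = 444.8ml
= 111.2ml and 444.8ml

111.2ml and 444.8ml


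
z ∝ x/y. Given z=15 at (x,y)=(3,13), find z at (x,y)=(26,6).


z = k·x/y
Solve for k using the known point: k = z·y/x = 15×13/3 = 195/3 = 65.0000
Now evaluate at x=26, y=6:
z = k × 26 / 6 = (195 × 26) / (3 × 6) = 5070/18
≈ 281.6667

281.6667


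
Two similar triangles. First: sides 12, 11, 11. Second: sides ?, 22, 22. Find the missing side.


Scale factor = 22/11 = 2
Missing side = 12 × 2
= 24.0

24.0


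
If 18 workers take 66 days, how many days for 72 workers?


Inverse proportion: x × y = constant
k = 18 × 66 = 1188
y₂ = k / 72 = 1188 / 72
= 16.50

16.50


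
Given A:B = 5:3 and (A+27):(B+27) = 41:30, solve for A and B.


Let A = 5k, B = 3k.
(5k + 27) / (3k + 27) = 41/30
Cross-multiply: 30(5k + 27) = 41(3k + 27)
150k + 810 = 123k + 1107
150k - 123k = 1107 - 810
27k = 297
k = 297/27 = 11
A = 5×11 = 55, B = 3×11 = 33
= A = 55, B = 33

A = 55, B = 33


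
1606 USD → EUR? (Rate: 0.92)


Amount × rate = 1606 × 0.92
= 1477.52 EUR

1477.52 EUR


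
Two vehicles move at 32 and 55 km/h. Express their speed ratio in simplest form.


Ratio = 32:55
GCD = 1
Simplified = 32:55
Time ratio (same distance) = 55:32
Speed ratio = 32:55

32:55


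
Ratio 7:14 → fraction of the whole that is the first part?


Total parts = 7 + 14 = 21
First part: 7/21 = 1/3
= 1/3

1/3


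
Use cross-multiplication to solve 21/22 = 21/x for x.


Cross multiply: 21 × x = 22 × 21
21x = 462
x = 462 / 21
= 22.00

22.00


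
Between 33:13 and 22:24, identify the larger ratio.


33/13 = 2.5385
22/24 = 0.9167
2.5385 > 0.9167, so 33:13 is greater
= 33:13

33:13


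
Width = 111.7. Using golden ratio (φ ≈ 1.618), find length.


φ = (1 + √5) / 2 ≈ 1.618
Length = width × φ = 111.7 × 1.618 = 180.7306
≈ 180.73

180.73


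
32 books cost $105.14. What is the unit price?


Unit rate = total / quantity
= 105.14 / 32
= $3.29 per unit

$3.29 per unit


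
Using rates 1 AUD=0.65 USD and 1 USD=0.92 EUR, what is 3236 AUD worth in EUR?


Step 1: 3236 AUD × 0.65 = 2103.40 USD
Step 2: 2103.40 USD × 0.92 = 1935.13 EUR
Implied rate AUD→EUR = 0.65 × 0.92 = 0.5980
= 1935.13 EUR

1935.13 EUR


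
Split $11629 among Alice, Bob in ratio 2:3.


Total parts = 2 + 3 = 5
Alice: 11629 × 2/5 = 4651.60
Bob: 11629 × 3/5 = 6977.40
= Alice: $4651.60, Bob: $6977.40

Alice: $4651.60, Bob: $6977.40


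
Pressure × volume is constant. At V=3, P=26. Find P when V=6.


Inverse proportion: x × y = constant
k = 3 × 26 = 78
y₂ = k / 6 = 78 / 6
= 13.00

13.00


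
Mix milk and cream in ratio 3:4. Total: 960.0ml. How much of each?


Total parts = 3 + 4 = 7
milk: 960.0 × 3/7 = 411.4ml
cream: 960.0 × 4/7 = 548.6ml
= 411.4ml and 548.6ml

411.4ml and 548.6ml


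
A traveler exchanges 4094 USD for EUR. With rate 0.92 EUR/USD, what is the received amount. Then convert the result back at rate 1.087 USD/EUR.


Amount × rate = 4094 × 0.92 = 3766.48 EUR
Round-trip: 3766.48 × 1.087 = 4094.16 USD
= 3766.48 EUR, then 4094.16 USD

3766.48 EUR, then 4094.16 USD


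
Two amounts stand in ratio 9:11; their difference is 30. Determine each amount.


Let A = 9k, B = 11k.
11k - 9k = 30
2k = 30 → k = 30/2 = 15
A = 9×15 = 135, B = 11×15 = 165
= A = 135, B = 165

A = 135, B = 165


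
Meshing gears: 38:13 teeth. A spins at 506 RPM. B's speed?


Gear ratio = 38:13 = 38:13
RPM_B = RPM_A × (teeth_A / teeth_B)
= 506 × (38/13)
= 1479.1 RPM

1479.1 RPM


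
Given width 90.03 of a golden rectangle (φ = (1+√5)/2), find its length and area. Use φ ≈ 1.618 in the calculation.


φ = (1 + √5) / 2 ≈ 1.618
Length = width × φ = 90.03 × 1.618 = 145.66854
≈ 145.67
Area = width × length = 90.03 × 145.66854 = 13114.5386562 ≈ 13114.54
= Length: 145.67, Area: 13114.54

Length: 145.67, Area: 13114.54


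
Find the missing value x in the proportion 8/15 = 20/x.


Cross multiply: 8 × x = 15 × 20
8x = 300
x = 300 / 8
= 37.50

37.50


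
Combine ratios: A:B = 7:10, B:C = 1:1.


Match B: multiply A:B by 1 → 7:10
Multiply B:C by 10 → 10:10
Combined: 7:10:10
GCD = 1
= 7:10:10

7:10:10


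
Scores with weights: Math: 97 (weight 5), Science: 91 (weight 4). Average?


Numerator = 97×5 + 91×4
= 485 + 364
= 849
Total weight = 9
Weighted avg = 849/9
= 94.33

94.33


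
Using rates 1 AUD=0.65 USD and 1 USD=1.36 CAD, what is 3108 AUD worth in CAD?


Step 1: 3108 AUD × 0.65 = 2020.20 USD
Step 2: 2020.20 USD × 1.36 = 2747.47 CAD
Implied rate AUD→CAD = 0.65 × 1.36 = 0.8840
= 2747.47 CAD

2747.47 CAD


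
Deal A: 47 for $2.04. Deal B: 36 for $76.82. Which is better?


Deal A: $2.04/47 = $0.0434/unit
Deal B: $76.82/36 = $2.1339/unit
A is cheaper per unit
= Deal A

Deal A


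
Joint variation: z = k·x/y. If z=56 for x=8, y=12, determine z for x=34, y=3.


z = k·x/y
Solve for k using the known point: k = z·y/x = 56×12/8 = 672/8 = 84.0000
Now evaluate at x=34, y=3:
z = k × 34 / 3 = (672 × 34) / (8 × 3) = 22848/24
= 952.0000

952.0000


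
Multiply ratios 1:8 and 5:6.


Compound ratio = (1×5) : (8×6)
= 5:48
GCD = 1
= 5:48

5:48


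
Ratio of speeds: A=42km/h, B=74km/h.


Ratio = 42:74
GCD = 2
Simplified = 21:37
Time ratio (same distance) = 37:21
Speed ratio = 21:37

21:37


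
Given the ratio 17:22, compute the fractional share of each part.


Total parts = 17 + 22 = 39
First part: 17/39 = 17/39
Second part: 22/39 = 22/39
= 17/39 and 22/39

17/39 and 22/39


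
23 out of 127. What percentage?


Percentage = (part / whole) × 100
= (23 / 127) × 100
≈ 18.11%

18.11%


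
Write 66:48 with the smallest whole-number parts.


GCD(66, 48) = 6
66/6 : 48/6
= 11:8

11:8


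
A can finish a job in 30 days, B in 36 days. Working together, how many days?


Rate of A = 1/30 per day
Rate of B = 1/36 per day
Combined rate = 1/30 + 1/36 = 66/1080 ≈ 0.0611 per day
Days = 1 / combined rate = 1080/66
≈ 16.36 days

16.36 days


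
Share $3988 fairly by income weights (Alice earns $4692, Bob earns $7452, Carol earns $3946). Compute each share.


Total income = 4692 + 7452 + 3946 = $16090
Alice: $3988 × 4692/16090 = $1162.94
Bob: $3988 × 7452/16090 = $1847.02
Carol: $3988 × 3946/16090 = $978.04
= Alice: $1162.94, Bob: $1847.02, Carol: $978.04

Alice: $1162.94, Bob: $1847.02, Carol: $978.04


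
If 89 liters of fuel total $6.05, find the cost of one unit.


Unit rate = total / quantity
= 6.05 / 89
= $0.07 per unit

$0.07 per unit


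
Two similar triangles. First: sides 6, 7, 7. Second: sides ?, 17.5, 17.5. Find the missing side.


Scale factor = 17.5/7 = 2.5
Missing side = 6 × 2.5
= 15.0

15.0


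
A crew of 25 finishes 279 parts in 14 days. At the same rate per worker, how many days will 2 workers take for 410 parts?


Days ∝ work / workers, so d₂ = d₁ × (m₁/m₂) × (w₂/w₁)
Workers factor (inverse): 25/2 = 12.5000
Work factor (direct): 410/279 ≈ 1.4695
d₂ = 14 × 25/2 × 410/279 = (14 × 25 × 410) / (2 × 279) = 143500/558
≈ 257.17 days

257.17 days


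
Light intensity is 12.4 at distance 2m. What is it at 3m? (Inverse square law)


I₁d₁² = I₂d₂²
I₂ = I₁ × (d₁/d₂)²
= 12.4 × (2/3)²
= 12.4 × 4/9
= 49.6/9
≈ 5.5111

5.5111


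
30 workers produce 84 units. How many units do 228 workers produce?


Direct proportion: y/x = constant
k = 84/30 = 2.8000
y₂ = k × 228 = 84 × 228 / 30 = 19152/30
= 638.40

638.40


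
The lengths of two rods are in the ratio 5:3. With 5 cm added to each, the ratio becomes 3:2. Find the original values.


Let A = 5k, B = 3k.
(5k + 5) / (3k + 5) = 3/2
Cross-multiply: 2(5k + 5) = 3(3k + 5)
10k + 10 = 9k + 15
10k - 9k = 15 - 10
1k = 5
k = 5/1 = 5
A = 5×5 = 25, B = 3×5 = 15
= A = 25, B = 15

A = 25, B = 15


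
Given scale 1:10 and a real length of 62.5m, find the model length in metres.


Model size = real / scale
= 62.5 / 10
= 6.2500 m

6.2500 m


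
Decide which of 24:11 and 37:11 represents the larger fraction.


24/11 = 2.1818
37/11 = 3.3636
2.1818 < 3.3636, so 24:11 is less
= 37:11

37:11


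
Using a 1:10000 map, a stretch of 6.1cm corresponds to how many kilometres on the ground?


Real distance = map distance × scale
= 6.1cm × 10000
= 61000 cm = 610.0 m
= 0.610 km

0.610 km


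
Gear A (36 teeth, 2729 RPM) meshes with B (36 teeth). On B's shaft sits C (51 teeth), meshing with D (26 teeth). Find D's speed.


Stage 1: RPM_B = RPM_A × t_A/t_B = 2729 × 36/36 = 98244/36 = 2729.00
B and C share a shaft → RPM_C = RPM_B
Stage 2: RPM_D = RPM_C × t_C/t_D = RPM_A × (t_A×t_C)/(t_B×t_D)
Overall ratio = (36×51)/(36×26) = 1836/936
RPM_D = 2729 × 1836/936 = 5010444/936
≈ 5353.04 RPM

5353.04 RPM


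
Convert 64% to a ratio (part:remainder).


64% means 64 parts out of 100; remainder = 36
Part : remainder = 64:36
GCD = 4
= 16:9

16:9


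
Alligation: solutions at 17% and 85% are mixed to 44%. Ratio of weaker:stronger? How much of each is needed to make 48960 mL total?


Let x parts of 17% mix with y parts of 85%.
17x + 85y = 44(x + y)
17x + 85y = 44x + 44y
x(17 - 44) = y(44 - 85)
x/y = (85 - 44)/(44 - 17) = 41/27
Simplify: 41:27
Total parts = 68; one part = 48960/68 = 720.00 mL
17% solution: 41×720.00 = 29520.00 mL
85% solution: 27×720.00 = 19440.00 mL
= ratio 41:27; 29520.00 mL and 19440.00 mL

ratio 41:27; 29520.00 mL and 19440.00 mL


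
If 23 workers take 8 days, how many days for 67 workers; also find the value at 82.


Inverse proportion: x × y = constant
k = 23 × 8 = 184
At x=67: k/67 = 2.75
At x=82: k/82 = 2.24
= 2.75 and 2.24

2.75 and 2.24


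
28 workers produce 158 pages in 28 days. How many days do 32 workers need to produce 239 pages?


Days ∝ work / workers, so d₂ = d₁ × (m₁/m₂) × (w₂/w₁)
Workers factor (inverse): 28/32 = 0.8750
Work factor (direct): 239/158 ≈ 1.5127
d₂ = 28 × 28/32 × 239/158 = (28 × 28 × 239) / (32 × 158) = 187376/5056
≈ 37.06 days

37.06 days


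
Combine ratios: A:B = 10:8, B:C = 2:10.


Match B: multiply A:B by 2 → 20:16
Multiply B:C by 8 → 16:80
Combined: 20:16:80
GCD = 4
= 5:4:20

5:4:20


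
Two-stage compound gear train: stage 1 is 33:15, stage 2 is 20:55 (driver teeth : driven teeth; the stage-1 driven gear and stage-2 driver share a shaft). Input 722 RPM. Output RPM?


Stage 1: RPM_B = RPM_A × t_A/t_B = 722 × 33/15 = 23826/15 = 1588.40
B and C share a shaft → RPM_C = RPM_B
Stage 2: RPM_D = RPM_C × t_C/t_D = RPM_A × (t_A×t_C)/(t_B×t_D)
Overall ratio = (33×20)/(15×55) = 660/825
RPM_D = 722 × 660/825 = 476520/825
= 577.60 RPM

577.60 RPM


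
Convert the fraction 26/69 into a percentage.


Percentage = (part / whole) × 100
= (26 / 69) × 100
≈ 37.68%

37.68%


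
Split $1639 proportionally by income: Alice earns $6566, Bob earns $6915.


Total income = 6566 + 6915 = $13481
Alice: $1639 × 6566/13481 = $798.28
Bob: $1639 × 6915/13481 = $840.72
= Alice: $798.28, Bob: $840.72

Alice: $798.28, Bob: $840.72


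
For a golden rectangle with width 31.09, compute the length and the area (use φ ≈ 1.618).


φ = (1 + √5) / 2 ≈ 1.618
Length = width × φ = 31.09 × 1.618 = 50.30362
≈ 50.30
Area = width × length = 31.09 × 50.30362 = 1563.9395458 ≈ 1563.94
= Length: 50.30, Area: 1563.94

Length: 50.30, Area: 1563.94


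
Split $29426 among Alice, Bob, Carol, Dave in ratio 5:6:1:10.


Total parts = 5 + 6 + 1 + 10 = 22
Alice: 29426 × 5/22 = 6687.73
Bob: 29426 × 6/22 = 8025.27
Carol: 29426 × 1/22 = 1337.55
Dave: 29426 × 10/22 = 13375.45
= Alice: $6687.73, Bob: $8025.27, Carol: $1337.55, Dave: $13375.45

Alice: $6687.73, Bob: $8025.27, Carol: $1337.55, Dave: $13375.45


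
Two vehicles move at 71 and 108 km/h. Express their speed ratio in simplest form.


Ratio = 71:108
GCD = 1
Simplified = 71:108
Time ratio (same distance) = 108:71
Speed ratio = 71:108

71:108


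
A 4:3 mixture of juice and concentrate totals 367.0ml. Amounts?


Total parts = 4 + 3 = 7
juice: 367.0 × 4/7 = 209.7ml
concentrate: 367.0 × 3/7 = 157.3ml
= 209.7ml and 157.3ml

209.7ml and 157.3ml


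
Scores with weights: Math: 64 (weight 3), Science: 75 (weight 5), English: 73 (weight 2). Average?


Numerator = 64×3 + 75×5 + 73×2
= 192 + 375 + 146
= 713
Total weight = 10
Weighted avg = 713/10
= 71.30

71.30


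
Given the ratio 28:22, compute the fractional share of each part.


Total parts = 28 + 22 = 50
First part: 28/50 = 14/25
Second part: 22/50 = 11/25
= 14/25 and 11/25

14/25 and 11/25


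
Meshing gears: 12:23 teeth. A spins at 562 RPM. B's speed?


Gear ratio = 12:23 = 12:23
RPM_B = RPM_A × (teeth_A / teeth_B)
= 562 × (12/23)
= 293.2 RPM

293.2 RPM


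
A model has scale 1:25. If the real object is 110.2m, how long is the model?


Model size = real / scale
= 110.2 / 25
= 4.4080 m

4.4080 m


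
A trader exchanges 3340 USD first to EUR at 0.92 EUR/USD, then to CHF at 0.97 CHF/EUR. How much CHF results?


Step 1: 3340 USD × 0.92 = 3072.80 EUR
Step 2: 3072.80 EUR × 0.97 = 2980.62 CHF
Implied rate USD→CHF = 0.92 × 0.97 = 0.8924
= 2980.62 CHF

2980.62 CHF


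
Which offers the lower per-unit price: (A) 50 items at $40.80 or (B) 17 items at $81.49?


Deal A: $40.80/50 = $0.8160/unit
Deal B: $81.49/17 = $4.7935/unit
A is cheaper per unit
= Deal A

Deal A


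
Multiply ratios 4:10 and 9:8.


Compound ratio = (4×9) : (10×8)
= 36:80
GCD = 4
= 9:20

9:20


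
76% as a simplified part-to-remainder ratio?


76% means 76 parts out of 100; remainder = 24
Part : remainder = 76:24
GCD = 4
= 19:6

19:6


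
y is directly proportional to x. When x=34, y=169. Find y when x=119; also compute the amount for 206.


Direct proportion: y/x = constant
k = 169/34 ≈ 4.9706
y at x=119: k × 119 = 169 × 119 / 34 = 20111/34 = 591.50
y at x=206: k × 206 = 169 × 206 / 34 = 34814/34 ≈ 1023.94
= 591.50 and 1023.94

591.50 and 1023.94


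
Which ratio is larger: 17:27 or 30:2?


17/27 = 0.6296
30/2 = 15.0000
0.6296 < 15.0000, so 17:27 is less
= 30:2

30:2


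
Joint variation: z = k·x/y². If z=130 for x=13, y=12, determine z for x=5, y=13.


z = k·x/y²
Solve for k using the known point: k = z·y²/x = 130×144/13 = 18720/13 = 1440.0000
Now evaluate at x=5, y=13:
z = k × 5 / 169 = (18720 × 5) / (13 × 169) = 93600/2197
≈ 42.6036

42.6036


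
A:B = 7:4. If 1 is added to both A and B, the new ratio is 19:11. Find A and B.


Let A = 7k, B = 4k.
(7k + 1) / (4k + 1) = 19/11
Cross-multiply: 11(7k + 1) = 19(4k + 1)
77k + 11 = 76k + 19
77k - 76k = 19 - 11
1k = 8
k = 8/1 = 8
A = 7×8 = 56, B = 4×8 = 32
= A = 56, B = 32

A = 56, B = 32


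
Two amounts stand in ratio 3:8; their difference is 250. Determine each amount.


Let A = 3k, B = 8k.
8k - 3k = 250
5k = 250 → k = 250/5 = 50
A = 3×50 = 150, B = 8×50 = 400
= A = 150, B = 400

A = 150, B = 400


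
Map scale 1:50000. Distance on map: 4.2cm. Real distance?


Real distance = map distance × scale
= 4.2cm × 50000
= 210000 cm = 2100.0 m
= 2.100 km

2.100 km


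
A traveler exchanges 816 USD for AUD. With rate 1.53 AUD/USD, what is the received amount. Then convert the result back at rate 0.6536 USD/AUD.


Amount × rate = 816 × 1.53 = 1248.48 AUD
Round-trip: 1248.48 × 0.6536 = 816.01 USD
= 1248.48 AUD, then 816.01 USD

1248.48 AUD, then 816.01 USD


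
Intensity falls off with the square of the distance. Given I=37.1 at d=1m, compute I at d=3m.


I₁d₁² = I₂d₂²
I₂ = I₁ × (d₁/d₂)²
= 37.1 × (1/3)²
= 37.1 × 1/9
= 37.1/9
≈ 4.1222

4.1222


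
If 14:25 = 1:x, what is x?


Cross multiply: 14 × x = 25 × 1
14x = 25
x = 25 / 14
= 1.79

1.79


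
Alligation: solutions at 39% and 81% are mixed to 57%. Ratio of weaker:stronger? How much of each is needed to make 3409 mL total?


Let x parts of 39% mix with y parts of 81%.
39x + 81y = 57(x + y)
39x + 81y = 57x + 57y
x(39 - 57) = y(57 - 81)
x/y = (81 - 57)/(57 - 39) = 24/18
Simplify: 4:3
Total parts = 7; one part = 3409/7 = 487.00 mL
39% solution: 4×487.00 = 1948.00 mL
81% solution: 3×487.00 = 1461.00 mL
= ratio 4:3; 1948.00 mL and 1461.00 mL

ratio 4:3; 1948.00 mL and 1461.00 mL


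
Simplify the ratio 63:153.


GCD(63, 153) = 9
63/9 : 153/9
= 7:17

7:17


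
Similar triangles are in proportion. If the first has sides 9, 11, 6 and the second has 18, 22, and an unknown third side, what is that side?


Scale factor = 18/9 = 2
Missing side = 6 × 2
= 12.0

12.0


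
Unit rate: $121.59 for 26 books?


Unit rate = total / quantity
= 121.59 / 26
= $4.68 per unit

$4.68 per unit


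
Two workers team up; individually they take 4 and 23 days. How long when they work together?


Rate of A = 1/4 per day
Rate of B = 1/23 per day
Combined rate = 1/4 + 1/23 = 27/92 ≈ 0.2935 per day
Days = 1 / combined rate = 92/27
≈ 3.41 days

3.41 days


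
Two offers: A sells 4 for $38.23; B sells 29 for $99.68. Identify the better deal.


Deal A: $38.23/4 = $9.5575/unit
Deal B: $99.68/29 = $3.4372/unit
B is cheaper per unit
= Deal B

Deal B


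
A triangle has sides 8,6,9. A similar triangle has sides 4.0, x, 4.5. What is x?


Scale factor = 4.0/8 = 0.5
Missing side = 6 × 0.5
= 3.0

3.0


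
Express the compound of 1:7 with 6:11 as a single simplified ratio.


Compound ratio = (1×6) : (7×11)
= 6:77
GCD = 1
= 6:77

6:77


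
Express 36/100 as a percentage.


Percentage = (part / whole) × 100
= (36 / 100) × 100
= 36.00%

36.00%


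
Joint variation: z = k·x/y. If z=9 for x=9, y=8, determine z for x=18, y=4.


z = k·x/y
Solve for k using the known point: k = z·y/x = 9×8/9 = 72/9 = 8.0000
Now evaluate at x=18, y=4:
z = k × 18 / 4 = (72 × 18) / (9 × 4) = 1296/36
= 36.0000

36.0000


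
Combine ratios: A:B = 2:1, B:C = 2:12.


Match B: multiply A:B by 2 → 4:2
Multiply B:C by 1 → 2:12
Combined: 4:2:12
GCD = 2
= 2:1:6

2:1:6


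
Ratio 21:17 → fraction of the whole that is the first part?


Total parts = 21 + 17 = 38
First part: 21/38 = 21/38
= 21/38

21/38


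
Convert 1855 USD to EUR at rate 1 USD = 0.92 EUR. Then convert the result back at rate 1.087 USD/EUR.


Amount × rate = 1855 × 0.92 = 1706.60 EUR
Round-trip: 1706.60 × 1.087 = 1855.07 USD
= 1706.60 EUR, then 1855.07 USD

1706.60 EUR, then 1855.07 USD


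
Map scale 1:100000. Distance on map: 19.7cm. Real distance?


Real distance = map distance × scale
= 19.7cm × 100000
= 1970000 cm = 19700.0 m
= 19.700 km

19.700 km


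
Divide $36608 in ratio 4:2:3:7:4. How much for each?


Total parts = 4 + 2 + 3 + 7 + 4 = 20
Part 1: 36608 × 4/20 = 7321.60
Part 2: 36608 × 2/20 = 3660.80
Part 3: 36608 × 3/20 = 5491.20
Part 4: 36608 × 7/20 = 12812.80
Part 5: 36608 × 4/20 = 7321.60
= Part 1: $7321.60, Part 2: $3660.80, Part 3: $5491.20, Part 4: $12812.80, Part 5: $7321.60

Part 1: $7321.60, Part 2: $3660.80, Part 3: $5491.20, Part 4: $12812.80, Part 5: $7321.60


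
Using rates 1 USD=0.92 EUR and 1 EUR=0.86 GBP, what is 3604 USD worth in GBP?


Step 1: 3604 USD × 0.92 = 3315.68 EUR
Step 2: 3315.68 EUR × 0.86 = 2851.48 GBP
Implied rate USD→GBP = 0.92 × 0.86 = 0.7912
= 2851.48 GBP

2851.48 GBP


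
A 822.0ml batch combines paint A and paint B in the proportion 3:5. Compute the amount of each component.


Total parts = 3 + 5 = 8
paint A: 822.0 × 3/8 = 308.3ml
paint B: 822.0 × 5/8 = 513.8ml
= 308.3ml and 513.8ml

308.3ml and 513.8ml


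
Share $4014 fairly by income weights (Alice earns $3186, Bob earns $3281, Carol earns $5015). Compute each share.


Total income = 3186 + 3281 + 5015 = $11482
Alice: $4014 × 3186/11482 = $1113.80
Bob: $4014 × 3281/11482 = $1147.01
Carol: $4014 × 5015/11482 = $1753.20
= Alice: $1113.80, Bob: $1147.01, Carol: $1753.20

Alice: $1113.80, Bob: $1147.01, Carol: $1753.20


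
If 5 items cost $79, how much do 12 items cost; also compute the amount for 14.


Direct proportion: y/x = constant
k = 79/5 = 15.8000
y at x=12: k × 12 = 79 × 12 / 5 = 948/5 = 189.60
y at x=14: k × 14 = 79 × 14 / 5 = 1106/5 = 221.20
= 189.60 and 221.20

189.60 and 221.20


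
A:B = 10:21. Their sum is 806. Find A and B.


Let A = 10k, B = 21k.
10k + 21k = 806
31k = 806 → k = 806/31 = 26
A = 10×26 = 260, B = 21×26 = 546
= A = 260, B = 546

A = 260, B = 546


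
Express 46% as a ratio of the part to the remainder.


46% means 46 parts out of 100; remainder = 54
Part : remainder = 46:54
GCD = 2
= 23:27

23:27


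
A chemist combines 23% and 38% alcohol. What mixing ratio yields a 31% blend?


Let x parts of 23% mix with y parts of 38%.
23x + 38y = 31(x + y)
23x + 38y = 31x + 31y
x(23 - 31) = y(31 - 38)
x/y = (38 - 31)/(31 - 23) = 7/8
Simplify: 7:8
= 7:8

7:8


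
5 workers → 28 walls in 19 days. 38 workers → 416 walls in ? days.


Days ∝ work / workers, so d₂ = d₁ × (m₁/m₂) × (w₂/w₁)
Workers factor (inverse): 5/38 ≈ 0.1316
Work factor (direct): 416/28 ≈ 14.8571
d₂ = 19 × 5/38 × 416/28 = (19 × 5 × 416) / (38 × 28) = 39520/1064
≈ 37.14 days

37.14 days


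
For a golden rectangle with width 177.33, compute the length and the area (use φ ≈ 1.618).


φ = (1 + √5) / 2 ≈ 1.618
Length = width × φ = 177.33 × 1.618 = 286.91994
≈ 286.92
Area = width × length = 177.33 × 286.91994 = 50879.5129602 ≈ 50879.51
= Length: 286.92, Area: 50879.51

Length: 286.92, Area: 50879.51


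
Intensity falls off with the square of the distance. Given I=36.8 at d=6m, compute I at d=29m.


I₁d₁² = I₂d₂²
I₂ = I₁ × (d₁/d₂)²
= 36.8 × (6/29)²
= 36.8 × 36/841
= 1324.8/841
≈ 1.5753

1.5753


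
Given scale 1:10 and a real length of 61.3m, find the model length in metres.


Model size = real / scale
= 61.3 / 10
= 6.1300 m

6.1300 m


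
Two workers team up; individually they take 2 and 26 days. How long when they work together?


Rate of A = 1/2 per day
Rate of B = 1/26 per day
Combined rate = 1/2 + 1/26 = 28/52 ≈ 0.5385 per day
Days = 1 / combined rate = 52/28
≈ 1.86 days

1.86 days


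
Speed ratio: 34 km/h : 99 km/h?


Ratio = 34:99
GCD = 1
Simplified = 34:99
Time ratio (same distance) = 99:34
Speed ratio = 34:99

34:99


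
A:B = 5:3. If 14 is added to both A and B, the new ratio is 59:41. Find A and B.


Let A = 5k, B = 3k.
(5k + 14) / (3k + 14) = 59/41
Cross-multiply: 41(5k + 14) = 59(3k + 14)
205k + 574 = 177k + 826
205k - 177k = 826 - 574
28k = 252
k = 252/28 = 9
A = 5×9 = 45, B = 3×9 = 27
= A = 45, B = 27

A = 45, B = 27


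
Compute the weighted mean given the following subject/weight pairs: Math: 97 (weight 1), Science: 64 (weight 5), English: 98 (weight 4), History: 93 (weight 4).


Numerator = 97×1 + 64×5 + 98×4 + 93×4
= 97 + 320 + 392 + 372
= 1181
Total weight = 14
Weighted avg = 1181/14
= 84.36

84.36


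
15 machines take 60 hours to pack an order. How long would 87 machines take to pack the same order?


Inverse proportion: x × y = constant
k = 15 × 60 = 900
y₂ = k / 87 = 900 / 87
= 10.34

10.34


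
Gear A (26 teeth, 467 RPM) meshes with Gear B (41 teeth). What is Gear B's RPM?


Gear ratio = 26:41 = 26:41
RPM_B = RPM_A × (teeth_A / teeth_B)
= 467 × (26/41)
= 296.1 RPM

296.1 RPM


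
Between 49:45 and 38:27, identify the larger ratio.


49/45 = 1.0889
38/27 = 1.4074
1.0889 < 1.4074, so 49:45 is less
= 38:27

38:27


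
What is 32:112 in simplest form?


GCD(32, 112) = 16
32/16 : 112/16
= 2:7

2:7


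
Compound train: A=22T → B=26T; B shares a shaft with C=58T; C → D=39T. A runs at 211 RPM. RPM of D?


Stage 1: RPM_B = RPM_A × t_A/t_B = 211 × 22/26 = 4642/26 ≈ 178.54
B and C share a shaft → RPM_C = RPM_B
Stage 2: RPM_D = RPM_C × t_C/t_D = RPM_A × (t_A×t_C)/(t_B×t_D)
Overall ratio = (22×58)/(26×39) = 1276/1014
RPM_D = 211 × 1276/1014 = 269236/1014
≈ 265.52 RPM

265.52 RPM


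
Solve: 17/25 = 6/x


Cross multiply: 17 × x = 25 × 6
17x = 150
x = 150 / 17
= 8.82

8.82


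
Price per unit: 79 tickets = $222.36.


Unit rate = total / quantity
= 222.36 / 79
= $2.81 per unit

$2.81 per unit


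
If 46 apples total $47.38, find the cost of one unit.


Unit rate = total / quantity
= 47.38 / 46
= $1.03 per unit

$1.03 per unit


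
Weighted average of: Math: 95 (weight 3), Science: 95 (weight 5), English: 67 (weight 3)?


Numerator = 95×3 + 95×5 + 67×3
= 285 + 475 + 201
= 961
Total weight = 11
Weighted avg = 961/11
= 87.36

87.36


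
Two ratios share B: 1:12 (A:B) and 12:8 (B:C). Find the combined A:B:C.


Match B: multiply A:B by 12 → 12:144
Multiply B:C by 12 → 144:96
Combined: 12:144:96
GCD = 12
= 1:12:8

1:12:8


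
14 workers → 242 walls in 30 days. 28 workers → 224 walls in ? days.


Days ∝ work / workers, so d₂ = d₁ × (m₁/m₂) × (w₂/w₁)
Workers factor (inverse): 14/28 = 0.5000
Work factor (direct): 224/242 ≈ 0.9256
d₂ = 30 × 14/28 × 224/242 = (30 × 14 × 224) / (28 × 242) = 94080/6776
≈ 13.88 days

13.88 days


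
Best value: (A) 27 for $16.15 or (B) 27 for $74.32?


Deal A: $16.15/27 = $0.5981/unit
Deal B: $74.32/27 = $2.7526/unit
A is cheaper per unit
= Deal A

Deal A


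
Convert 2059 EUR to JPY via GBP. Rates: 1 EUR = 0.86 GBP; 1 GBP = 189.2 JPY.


Step 1: 2059 EUR × 0.86 = 1770.74 GBP
Step 2: 1770.74 GBP × 189.2 = 335024.01 JPY
Implied rate EUR→JPY = 0.86 × 189.2 = 162.7120
= 335024.01 JPY

335024.01 JPY


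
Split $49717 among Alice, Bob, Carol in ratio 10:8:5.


Total parts = 10 + 8 + 5 = 23
Alice: 49717 × 10/23 = 21616.09
Bob: 49717 × 8/23 = 17292.87
Carol: 49717 × 5/23 = 10808.04
= Alice: $21616.09, Bob: $17292.87, Carol: $10808.04

Alice: $21616.09, Bob: $17292.87, Carol: $10808.04


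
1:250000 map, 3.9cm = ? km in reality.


Real distance = map distance × scale
= 3.9cm × 250000
= 975000 cm = 9750.0 m
= 9.750 km

9.750 km


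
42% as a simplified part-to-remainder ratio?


42% means 42 parts out of 100; remainder = 58
Part : remainder = 42:58
GCD = 2
= 21:29

21:29


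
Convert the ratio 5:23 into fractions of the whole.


Total parts = 5 + 23 = 28
First part: 5/28 = 5/28
Second part: 23/28 = 23/28
= 5/28 and 23/28

5/28 and 23/28


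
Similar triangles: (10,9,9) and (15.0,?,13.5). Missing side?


Scale factor = 15.0/10 = 1.5
Missing side = 9 × 1.5
= 13.5

13.5


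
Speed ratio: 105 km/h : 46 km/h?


Ratio = 105:46
GCD = 1
Simplified = 105:46
Time ratio (same distance) = 46:105
Speed ratio = 105:46

105:46


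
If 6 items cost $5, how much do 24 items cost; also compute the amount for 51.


Direct proportion: y/x = constant
k = 5/6 ≈ 0.8333
y at x=24: k × 24 = 5 × 24 / 6 = 120/6 = 20.00
y at x=51: k × 51 = 5 × 51 / 6 = 255/6 = 42.50
= 20.00 and 42.50

20.00 and 42.50


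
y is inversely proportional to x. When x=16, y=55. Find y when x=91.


Inverse proportion: x × y = constant
k = 16 × 55 = 880
y₂ = k / 91 = 880 / 91
= 9.67

9.67


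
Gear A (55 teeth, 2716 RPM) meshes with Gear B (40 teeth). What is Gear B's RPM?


Gear ratio = 55:40 = 11:8
RPM_B = RPM_A × (teeth_A / teeth_B)
= 2716 × (55/40)
= 3734.5 RPM

3734.5 RPM


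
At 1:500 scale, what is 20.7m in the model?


Model size = real / scale
= 20.7 / 500
= 0.0414 m

0.0414 m


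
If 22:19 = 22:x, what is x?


Cross multiply: 22 × x = 19 × 22
22x = 418
x = 418 / 22
= 19.00

19.00


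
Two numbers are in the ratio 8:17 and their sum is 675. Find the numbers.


Let A = 8k, B = 17k.
8k + 17k = 675
25k = 675 → k = 675/25 = 27
A = 8×27 = 216, B = 17×27 = 459
= A = 216, B = 459

A = 216, B = 459


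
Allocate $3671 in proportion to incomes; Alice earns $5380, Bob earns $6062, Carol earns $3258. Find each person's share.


Total income = 5380 + 6062 + 3258 = $14700
Alice: $3671 × 5380/14700 = $1343.54
Bob: $3671 × 6062/14700 = $1513.85
Carol: $3671 × 3258/14700 = $813.61
= Alice: $1343.54, Bob: $1513.85, Carol: $813.61

Alice: $1343.54, Bob: $1513.85, Carol: $813.61


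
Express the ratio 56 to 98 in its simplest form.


GCD(56, 98) = 14
56/14 : 98/14
= 4:7

4:7


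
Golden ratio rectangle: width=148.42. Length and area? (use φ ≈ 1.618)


φ = (1 + √5) / 2 ≈ 1.618
Length = width × φ = 148.42 × 1.618 = 240.14356
≈ 240.14
Area = width × length = 148.42 × 240.14356 = 35642.1071752 ≈ 35642.11
= Length: 240.14, Area: 35642.11

Length: 240.14, Area: 35642.11


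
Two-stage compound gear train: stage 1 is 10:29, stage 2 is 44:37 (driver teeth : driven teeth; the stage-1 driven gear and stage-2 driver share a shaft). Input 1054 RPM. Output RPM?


Stage 1: RPM_B = RPM_A × t_A/t_B = 1054 × 10/29 = 10540/29 ≈ 363.45
B and C share a shaft → RPM_C = RPM_B
Stage 2: RPM_D = RPM_C × t_C/t_D = RPM_A × (t_A×t_C)/(t_B×t_D)
Overall ratio = (10×44)/(29×37) = 440/1073
RPM_D = 1054 × 440/1073 = 463760/1073
≈ 432.21 RPM

432.21 RPM


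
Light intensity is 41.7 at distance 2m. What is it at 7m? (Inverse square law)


I₁d₁² = I₂d₂²
I₂ = I₁ × (d₁/d₂)²
= 41.7 × (2/7)²
= 41.7 × 4/49
= 166.8/49
≈ 3.4041

3.4041


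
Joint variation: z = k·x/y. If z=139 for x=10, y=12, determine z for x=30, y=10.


z = k·x/y
Solve for k using the known point: k = z·y/x = 139×12/10 = 1668/10 = 166.8000
Now evaluate at x=30, y=10:
z = k × 30 / 10 = (1668 × 30) / (10 × 10) = 50040/100
= 500.4000

500.4000


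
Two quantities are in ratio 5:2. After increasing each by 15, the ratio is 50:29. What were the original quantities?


Let A = 5k, B = 2k.
(5k + 15) / (2k + 15) = 50/29
Cross-multiply: 29(5k + 15) = 50(2k + 15)
145k + 435 = 100k + 750
145k - 100k = 750 - 435
45k = 315
k = 315/45 = 7
A = 5×7 = 35, B = 2×7 = 14
= A = 35, B = 14

A = 35, B = 14


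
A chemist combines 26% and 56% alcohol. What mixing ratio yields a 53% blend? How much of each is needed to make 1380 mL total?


Let x parts of 26% mix with y parts of 56%.
26x + 56y = 53(x + y)
26x + 56y = 53x + 53y
x(26 - 53) = y(53 - 56)
x/y = (56 - 53)/(53 - 26) = 3/27
Simplify: 1:9
Total parts = 10; one part = 1380/10 = 138.00 mL
26% solution: 1×138.00 = 138.00 mL
56% solution: 9×138.00 = 1242.00 mL
= ratio 1:9; 138.00 mL and 1242.00 mL

ratio 1:9; 138.00 mL and 1242.00 mL


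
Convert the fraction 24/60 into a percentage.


Percentage = (part / whole) × 100
= (24 / 60) × 100
= 40.00%

40.00%


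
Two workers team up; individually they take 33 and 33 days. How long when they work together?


Rate of A = 1/33 per day
Rate of B = 1/33 per day
Combined rate = 1/33 + 1/33 = 66/1089 ≈ 0.0606 per day
Days = 1 / combined rate = 1089/66
= 16.50 days

16.50 days


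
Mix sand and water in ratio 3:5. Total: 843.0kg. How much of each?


Total parts = 3 + 5 = 8
sand: 843.0 × 3/8 = 316.1kg
water: 843.0 × 5/8 = 526.9kg
= 316.1kg and 526.9kg

316.1kg and 526.9kg


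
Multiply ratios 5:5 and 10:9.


Compound ratio = (5×10) : (5×9)
= 50:45
GCD = 5
= 10:9

10:9


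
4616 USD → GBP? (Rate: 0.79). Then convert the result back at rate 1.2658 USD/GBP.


Amount × rate = 4616 × 0.79 = 3646.64 GBP
Round-trip: 3646.64 × 1.2658 = 4615.92 USD
= 3646.64 GBP, then 4615.92 USD

3646.64 GBP, then 4615.92 USD


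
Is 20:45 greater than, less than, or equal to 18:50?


20/45 = 0.4444
18/50 = 0.3600
0.4444 > 0.3600, so 20:45 is greater
= greater than

greater than


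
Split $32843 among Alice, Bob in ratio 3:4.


Total parts = 3 + 4 = 7
Alice: 32843 × 3/7 = 14075.57
Bob: 32843 × 4/7 = 18767.43
= Alice: $14075.57, Bob: $18767.43

Alice: $14075.57, Bob: $18767.43


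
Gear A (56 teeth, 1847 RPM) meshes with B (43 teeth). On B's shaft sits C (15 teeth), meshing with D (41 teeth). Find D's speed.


Stage 1: RPM_B = RPM_A × t_A/t_B = 1847 × 56/43 = 103432/43 ≈ 2405.40
B and C share a shaft → RPM_C = RPM_B
Stage 2: RPM_D = RPM_C × t_C/t_D = RPM_A × (t_A×t_C)/(t_B×t_D)
Overall ratio = (56×15)/(43×41) = 840/1763
RPM_D = 1847 × 840/1763 = 1551480/1763
≈ 880.02 RPM

880.02 RPM


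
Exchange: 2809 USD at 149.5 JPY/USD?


Amount × rate = 2809 × 149.5
= 419945.50 JPY

419945.50 JPY


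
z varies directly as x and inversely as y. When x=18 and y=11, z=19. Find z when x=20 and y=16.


z = k·x/y
Solve for k using the known point: k = z·y/x = 19×11/18 = 209/18 ≈ 11.6111
Now evaluate at x=20, y=16:
z = k × 20 / 16 = (209 × 20) / (18 × 16) = 4180/288
≈ 14.5139

14.5139


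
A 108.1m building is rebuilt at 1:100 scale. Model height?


Model size = real / scale
= 108.1 / 100
= 1.0810 m

1.0810 m


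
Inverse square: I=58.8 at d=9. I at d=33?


I₁d₁² = I₂d₂²
I₂ = I₁ × (d₁/d₂)²
= 58.8 × (9/33)²
= 58.8 × 81/1089
= 4762.8/1089
≈ 4.3736

4.3736


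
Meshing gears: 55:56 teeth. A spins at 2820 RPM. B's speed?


Gear ratio = 55:56 = 55:56
RPM_B = RPM_A × (teeth_A / teeth_B)
= 2820 × (55/56)
= 2769.6 RPM

2769.6 RPM


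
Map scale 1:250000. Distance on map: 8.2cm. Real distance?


Real distance = map distance × scale
= 8.2cm × 250000
= 2050000 cm = 20500.0 m
= 20.500 km

20.500 km


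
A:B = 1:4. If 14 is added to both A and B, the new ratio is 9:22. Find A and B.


Let A = 1k, B = 4k.
(1k + 14) / (4k + 14) = 9/22
Cross-multiply: 22(1k + 14) = 9(4k + 14)
22k + 308 = 36k + 126
22k - 36k = 126 - 308
-14k = -182
k = -182/-14 = 13
A = 1×13 = 13, B = 4×13 = 52
= A = 13, B = 52

A = 13, B = 52


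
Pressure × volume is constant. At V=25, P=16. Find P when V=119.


Inverse proportion: x × y = constant
k = 25 × 16 = 400
y₂ = k / 119 = 400 / 119
= 3.36

3.36


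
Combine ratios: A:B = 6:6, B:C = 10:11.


Match B: multiply A:B by 10 → 60:60
Multiply B:C by 6 → 60:66
Combined: 60:60:66
GCD = 6
= 10:10:11

10:10:11


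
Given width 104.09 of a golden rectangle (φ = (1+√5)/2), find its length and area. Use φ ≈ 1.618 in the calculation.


φ = (1 + √5) / 2 ≈ 1.618
Length = width × φ = 104.09 × 1.618 = 168.41762
≈ 168.42
Area = width × length = 104.09 × 168.41762 = 17530.5900658 ≈ 17530.59
= Length: 168.42, Area: 17530.59

Length: 168.42, Area: 17530.59


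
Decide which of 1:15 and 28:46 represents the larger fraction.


1/15 = 0.0667
28/46 = 0.6087
0.0667 < 0.6087, so 1:15 is less
= 28:46

28:46


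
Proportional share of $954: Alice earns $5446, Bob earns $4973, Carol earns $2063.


Total income = 5446 + 4973 + 2063 = $12482
Alice: $954 × 5446/12482 = $416.24
Bob: $954 × 4973/12482 = $380.09
Carol: $954 × 2063/12482 = $157.68
= Alice: $416.24, Bob: $380.09, Carol: $157.68

Alice: $416.24, Bob: $380.09, Carol: $157.68


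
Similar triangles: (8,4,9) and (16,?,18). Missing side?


Scale factor = 16/8 = 2
Missing side = 4 × 2
= 8.0

8.0


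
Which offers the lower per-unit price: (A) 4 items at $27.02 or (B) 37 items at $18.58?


Deal A: $27.02/4 = $6.7550/unit
Deal B: $18.58/37 = $0.5022/unit
B is cheaper per unit
= Deal B

Deal B
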